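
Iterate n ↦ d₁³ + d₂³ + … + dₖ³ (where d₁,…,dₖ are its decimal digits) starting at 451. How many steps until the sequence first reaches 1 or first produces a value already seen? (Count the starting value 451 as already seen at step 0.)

451 → 190
190 → 730
730 → 370
370 → 370  — 370 repeats.
That took 4 steps.

4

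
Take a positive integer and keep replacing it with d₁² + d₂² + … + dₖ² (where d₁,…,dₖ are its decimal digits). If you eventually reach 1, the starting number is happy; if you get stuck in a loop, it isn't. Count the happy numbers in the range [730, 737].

1

730: 730 → 58 → 89 → 145 → 42 → 20 → 4 → 16 → 37 → 58  (repeats 58)
731: 731 → 59 → 106 → 37 → 58 → 89 → 145 → 42 → 20 → 4 → 16 → 37  (repeats 37)
732: 732 → 62 → 40 → 16 → 37 → 58 → 89 → 145 → 42 → 20 → 4 → 16  (repeats 16)
733: 733 → 67 → 85 → 89 → 145 → 42 → 20 → 4 → 16 → 37 → 58 → 89  (repeats 89)
734: 734 → 74 → 65 → 61 → 37 → 58 → 89 → 145 → 42 → 20 → 4 → 16 → 37  (repeats 37)
735: 735 → 83 → 73 → 58 → 89 → 145 → 42 → 20 → 4 → 16 → 37 → 58  (repeats 58)
736: 736 → 94 → 97 → 130 → 10 → 1  (reaches 1)
737: 737 → 107 → 50 → 25 → 29 → 85 → 89 → 145 → 42 → 20 → 4 → 16 → 37 → 58 → 89  (repeats 89)
happy: 736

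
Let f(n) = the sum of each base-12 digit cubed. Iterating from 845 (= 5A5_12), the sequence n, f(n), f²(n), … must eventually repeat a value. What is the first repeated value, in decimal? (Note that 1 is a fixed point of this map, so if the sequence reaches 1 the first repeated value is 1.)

845 = (5,10,5)_12 → 5³ + 10³ + 5³ = 125 + 1000 + 125 = 1250
1250 = (8,8,2)_12 → 8³ + 8³ + 2³ = 512 + 512 + 8 = 1032
1032 = (7,2,0)_12 → 7³ + 2³ + 0³ = 343 + 8 + 0 = 351
351 = (2,5,3)_12 → 2³ + 5³ + 3³ = 8 + 125 + 27 = 160
160 = (1,1,4)_12 → 1³ + 1³ + 4³ = 1 + 1 + 64 = 66
66 = (5,6)_12 → 5³ + 6³ = 125 + 216 = 341
341 = (2,4,5)_12 → 2³ + 4³ + 5³ = 8 + 64 + 125 = 197
197 = (1,4,5)_12 → 1³ + 4³ + 5³ = 1 + 64 + 125 = 190
190 = (1,3,10)_12 → 1³ + 3³ + 10³ = 1 + 27 + 1000 = 1028
1028 = (7,1,8)_12 → 7³ + 1³ + 8³ = 343 + 1 + 512 = 856
856 = (5,11,4)_12 → 5³ + 11³ + 4³ = 125 + 1331 + 64 = 1520
1520 = (10,6,8)_12 → 10³ + 6³ + 8³ = 1000 + 216 + 512 = 1728
1728 = (1,0,0,0)_12 → 1³ + 0³ + 0³ + 0³ = 1 + 0 + 0 + 0 = 1  — reached the fixed point 1.
1 → 1, so 1 is the first repeated value.

1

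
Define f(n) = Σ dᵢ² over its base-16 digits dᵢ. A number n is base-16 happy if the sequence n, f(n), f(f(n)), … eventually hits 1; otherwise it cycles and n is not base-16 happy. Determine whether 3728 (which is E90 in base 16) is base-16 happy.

3728 = (14,9,0)_16 → 14² + 9² + 0² = 277
277 = (1,1,5)_16 → 1² + 1² + 5² = 27
27 = (1,11)_16 → 1² + 11² = 122
122 = (7,10)_16 → 7² + 10² = 149
149 = (9,5)_16 → 9² + 5² = 106
106 = (6,10)_16 → 6² + 10² = 136
136 = (8,8)_16 → 8² + 8² = 128
128 = (8,0)_16 → 8² + 0² = 64
64 = (4,0)_16 → 4² + 0² = 16
16 = (1,0)_16 → 1² + 0² = 1  — reached 1.

base-16 happy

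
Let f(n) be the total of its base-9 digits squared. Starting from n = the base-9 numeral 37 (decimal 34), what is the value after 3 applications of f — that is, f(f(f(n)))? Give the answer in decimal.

34 = (3,7)_9 → 3² + 7² = 58
58 = (6,4)_9 → 6² + 4² = 52
52 = (5,7)_9 → 5² + 7² = 74

74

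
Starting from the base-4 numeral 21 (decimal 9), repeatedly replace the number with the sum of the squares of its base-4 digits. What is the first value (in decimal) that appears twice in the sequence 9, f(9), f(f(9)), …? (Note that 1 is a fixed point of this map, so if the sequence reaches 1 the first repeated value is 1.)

1

9 = (2,1)_4 → 2² + 1² = 5
5 = (1,1)_4 → 1² + 1² = 2
2 = (2)_4 → 2² = 4
4 = (1,0)_4 → 1² + 0² = 1  — reached the fixed point 1.
1 → 1, so 1 is the first repeated value.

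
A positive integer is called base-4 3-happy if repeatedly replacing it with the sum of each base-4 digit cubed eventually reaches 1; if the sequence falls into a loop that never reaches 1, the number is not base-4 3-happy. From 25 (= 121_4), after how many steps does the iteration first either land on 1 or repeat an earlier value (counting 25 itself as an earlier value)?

3

25 = (1,2,1)_4 → 1³ + 2³ + 1³ = 1 + 8 + 1 = 10
10 = (2,2)_4 → 2³ + 2³ = 8 + 8 = 16
16 = (1,0,0)_4 → 1³ + 0³ + 0³ = 1 + 0 + 0 = 1  — reached 1.
That took 3 steps.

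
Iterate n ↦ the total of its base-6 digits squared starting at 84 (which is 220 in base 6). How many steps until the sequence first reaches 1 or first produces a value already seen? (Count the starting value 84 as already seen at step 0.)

10

84 = (2,2,0)_6 → 2² + 2² + 0² = 4 + 4 + 0 = 8
8 = (1,2)_6 → 1² + 2² = 1 + 4 = 5
5 = (5)_6 → 5² = 25
25 = (4,1)_6 → 4² + 1² = 16 + 1 = 17
17 = (2,5)_6 → 2² + 5² = 4 + 25 = 29
29 = (4,5)_6 → 4² + 5² = 16 + 25 = 41
41 = (1,0,5)_6 → 1² + 0² + 5² = 1 + 0 + 25 = 26
26 = (4,2)_6 → 4² + 2² = 16 + 4 = 20
20 = (3,2)_6 → 3² + 2² = 9 + 4 = 13
13 = (2,1)_6 → 2² + 1² = 4 + 1 = 5  — 5 repeats.
That took 10 steps.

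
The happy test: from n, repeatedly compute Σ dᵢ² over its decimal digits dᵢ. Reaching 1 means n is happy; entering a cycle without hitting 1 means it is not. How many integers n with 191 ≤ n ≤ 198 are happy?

2

191: 191 → 83 → 73 → 58 → 89 → 145 → 42 → 20 → 4 → 16 → 37 → 58  — not happy
192: 192 → 86 → 100 → 1  — happy
193: 193 → 91 → 82 → 68 → 100 → 1  — happy
194: 194 → 98 → 145 → 42 → 20 → 4 → 16 → 37 → 58 → 89 → 145  — not happy
195: 195 → 107 → 50 → 25 → 29 → 85 → 89 → 145 → 42 → 20 → 4 → 16 → 37 → 58 → 89  — not happy
196: 196 → 118 → 66 → 72 → 53 → 34 → 25 → 29 → 85 → 89 → 145 → 42 → 20 → 4 → 16 → 37 → 58 → 89  — not happy
197: 197 → 131 → 11 → 2 → 4 → 16 → 37 → 58 → 89 → 145 → 42 → 20 → 4  — not happy
198: 198 → 146 → 53 → 34 → 25 → 29 → 85 → 89 → 145 → 42 → 20 → 4 → 16 → 37 → 58 → 89  — not happy
happy: 192, 193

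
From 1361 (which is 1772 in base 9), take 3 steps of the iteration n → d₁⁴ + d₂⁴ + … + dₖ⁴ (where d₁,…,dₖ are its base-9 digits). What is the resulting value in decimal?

243

1361 = (1,7,7,2)_9 → 1⁴ + 7⁴ + 7⁴ + 2⁴ = 4819
4819 = (6,5,4,4)_9 → 6⁴ + 5⁴ + 4⁴ + 4⁴ = 2433
2433 = (3,3,0,3)_9 → 3⁴ + 3⁴ + 0⁴ + 3⁴ = 243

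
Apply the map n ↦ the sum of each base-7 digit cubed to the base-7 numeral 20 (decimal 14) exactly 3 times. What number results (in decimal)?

8

14 = (2,0)_7 → 8
8 = (1,1)_7 → 2
2 = (2)_7 → 8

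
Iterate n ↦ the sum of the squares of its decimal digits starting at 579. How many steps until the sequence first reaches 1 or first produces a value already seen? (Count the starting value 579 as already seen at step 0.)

13

579 → 5² + 7² + 9² = 155
155 → 1² + 5² + 5² = 51
51 → 5² + 1² = 26
26 → 2² + 6² = 40
40 → 4² + 0² = 16
16 → 1² + 6² = 37
37 → 3² + 7² = 58
58 → 5² + 8² = 89
89 → 8² + 9² = 145
145 → 1² + 4² + 5² = 42
42 → 4² + 2² = 20
20 → 2² + 0² = 4
4 → 4² = 16  — 16 repeats.
That took 13 steps.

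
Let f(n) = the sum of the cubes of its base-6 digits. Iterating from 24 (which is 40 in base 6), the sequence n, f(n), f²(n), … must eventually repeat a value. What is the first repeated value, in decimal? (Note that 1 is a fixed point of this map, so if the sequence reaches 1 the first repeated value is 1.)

24 = (4,0)_6 → 4³ + 0³ = 64
64 = (1,4,4)_6 → 1³ + 4³ + 4³ = 129
129 = (3,3,3)_6 → 3³ + 3³ + 3³ = 81
81 = (2,1,3)_6 → 2³ + 1³ + 3³ = 36
36 = (1,0,0)_6 → 1³ + 0³ + 0³ = 1  — reached the fixed point 1.
1 → 1, so 1 is the first repeated value.

1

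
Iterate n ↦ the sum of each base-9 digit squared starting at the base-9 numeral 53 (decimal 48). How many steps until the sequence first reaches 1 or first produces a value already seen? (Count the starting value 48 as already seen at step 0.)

6

48 = (5,3)_9 → 34
34 = (3,7)_9 → 58
58 = (6,4)_9 → 52
52 = (5,7)_9 → 74
74 = (8,2)_9 → 68
68 = (7,5)_9 → 74  — 74 repeats.
That took 6 steps.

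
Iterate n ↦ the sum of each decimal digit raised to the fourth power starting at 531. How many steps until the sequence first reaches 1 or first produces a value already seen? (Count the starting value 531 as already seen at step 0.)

531 → 5⁴ + 3⁴ + 1⁴ = 625 + 81 + 1 = 707
707 → 7⁴ + 0⁴ + 7⁴ = 2401 + 0 + 2401 = 4802
4802 → 4⁴ + 8⁴ + 0⁴ + 2⁴ = 256 + 4096 + 0 + 16 = 4368
4368 → 4⁴ + 3⁴ + 6⁴ + 8⁴ = 256 + 81 + 1296 + 4096 = 5729
5729 → 5⁴ + 7⁴ + 2⁴ + 9⁴ = 625 + 2401 + 16 + 6561 = 9603
9603 → 9⁴ + 6⁴ + 0⁴ + 3⁴ = 6561 + 1296 + 0 + 81 = 7938
7938 → 7⁴ + 9⁴ + 3⁴ + 8⁴ = 2401 + 6561 + 81 + 4096 = 13139
13139 → 1⁴ + 3⁴ + 1⁴ + 3⁴ + 9⁴ = 1 + 81 + 1 + 81 + 6561 = 6725
6725 → 6⁴ + 7⁴ + 2⁴ + 5⁴ = 1296 + 2401 + 16 + 625 = 4338
4338 → 4⁴ + 3⁴ + 3⁴ + 8⁴ = 256 + 81 + 81 + 4096 = 4514
4514 → 4⁴ + 5⁴ + 1⁴ + 4⁴ = 256 + 625 + 1 + 256 = 1138
1138 → 1⁴ + 1⁴ + 3⁴ + 8⁴ = 1 + 1 + 81 + 4096 = 4179
4179 → 4⁴ + 1⁴ + 7⁴ + 9⁴ = 256 + 1 + 2401 + 6561 = 9219
9219 → 9⁴ + 2⁴ + 1⁴ + 9⁴ = 6561 + 16 + 1 + 6561 = 13139  — 13139 repeats.
That took 14 steps.

14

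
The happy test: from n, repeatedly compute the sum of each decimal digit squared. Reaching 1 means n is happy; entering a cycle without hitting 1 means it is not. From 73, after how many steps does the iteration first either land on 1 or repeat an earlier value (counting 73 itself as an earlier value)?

9

73 → 7² + 3² = 49 + 9 = 58
58 → 5² + 8² = 25 + 64 = 89
89 → 8² + 9² = 64 + 81 = 145
145 → 1² + 4² + 5² = 1 + 16 + 25 = 42
42 → 4² + 2² = 16 + 4 = 20
20 → 2² + 0² = 4 + 0 = 4
4 → 4² = 16
16 → 1² + 6² = 1 + 36 = 37
37 → 3² + 7² = 9 + 49 = 58  — 58 repeats.
That took 9 steps.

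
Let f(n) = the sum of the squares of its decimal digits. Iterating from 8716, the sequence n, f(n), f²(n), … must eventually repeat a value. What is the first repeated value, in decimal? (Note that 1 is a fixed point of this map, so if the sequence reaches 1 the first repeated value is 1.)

16

8716 → 8² + 7² + 1² + 6² = 64 + 49 + 1 + 36 = 150
150 → 1² + 5² + 0² = 1 + 25 + 0 = 26
26 → 2² + 6² = 4 + 36 = 40
40 → 4² + 0² = 16 + 0 = 16
16 → 1² + 6² = 1 + 36 = 37
37 → 3² + 7² = 9 + 49 = 58
58 → 5² + 8² = 25 + 64 = 89
89 → 8² + 9² = 64 + 81 = 145
145 → 1² + 4² + 5² = 1 + 16 + 25 = 42
42 → 4² + 2² = 16 + 4 = 20
20 → 2² + 0² = 4 + 0 = 4
4 → 4² = 16  — 16 already appeared earlier.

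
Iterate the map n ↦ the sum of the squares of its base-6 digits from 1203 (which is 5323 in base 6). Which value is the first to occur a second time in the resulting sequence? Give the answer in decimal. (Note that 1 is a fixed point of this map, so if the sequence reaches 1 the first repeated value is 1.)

1203 = (5,3,2,3)_6 → 5² + 3² + 2² + 3² = 25 + 9 + 4 + 9 = 47
47 = (1,1,5)_6 → 1² + 1² + 5² = 1 + 1 + 25 = 27
27 = (4,3)_6 → 4² + 3² = 16 + 9 = 25
25 = (4,1)_6 → 4² + 1² = 16 + 1 = 17
17 = (2,5)_6 → 2² + 5² = 4 + 25 = 29
29 = (4,5)_6 → 4² + 5² = 16 + 25 = 41
41 = (1,0,5)_6 → 1² + 0² + 5² = 1 + 0 + 25 = 26
26 = (4,2)_6 → 4² + 2² = 16 + 4 = 20
20 = (3,2)_6 → 3² + 2² = 9 + 4 = 13
13 = (2,1)_6 → 2² + 1² = 4 + 1 = 5
5 = (5)_6 → 5² = 25  — 25 already appeared earlier.

25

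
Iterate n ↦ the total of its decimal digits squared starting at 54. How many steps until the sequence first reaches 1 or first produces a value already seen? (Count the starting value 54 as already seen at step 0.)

15

54 → 5² + 4² = 25 + 16 = 41
41 → 4² + 1² = 16 + 1 = 17
17 → 1² + 7² = 1 + 49 = 50
50 → 5² + 0² = 25 + 0 = 25
25 → 2² + 5² = 4 + 25 = 29
29 → 2² + 9² = 4 + 81 = 85
85 → 8² + 5² = 64 + 25 = 89
89 → 8² + 9² = 64 + 81 = 145
145 → 1² + 4² + 5² = 1 + 16 + 25 = 42
42 → 4² + 2² = 16 + 4 = 20
20 → 2² + 0² = 4 + 0 = 4
4 → 4² = 16
16 → 1² + 6² = 1 + 36 = 37
37 → 3² + 7² = 9 + 49 = 58
58 → 5² + 8² = 25 + 64 = 89  — 89 repeats.
That took 15 steps.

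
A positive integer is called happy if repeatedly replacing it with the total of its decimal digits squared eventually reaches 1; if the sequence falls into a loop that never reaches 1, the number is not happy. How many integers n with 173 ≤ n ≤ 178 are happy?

173: 173 → 59 → 106 → 37 → 58 → 89 → 145 → 42 → 20 → 4 → 16 → 37  (repeats 37)
174: 174 → 66 → 72 → 53 → 34 → 25 → 29 → 85 → 89 → 145 → 42 → 20 → 4 → 16 → 37 → 58 → 89  (repeats 89)
175: 175 → 75 → 74 → 65 → 61 → 37 → 58 → 89 → 145 → 42 → 20 → 4 → 16 → 37  (repeats 37)
176: 176 → 86 → 100 → 1  (reaches 1)
177: 177 → 99 → 162 → 41 → 17 → 50 → 25 → 29 → 85 → 89 → 145 → 42 → 20 → 4 → 16 → 37 → 58 → 89  (repeats 89)
178: 178 → 114 → 18 → 65 → 61 → 37 → 58 → 89 → 145 → 42 → 20 → 4 → 16 → 37  (repeats 37)
happy: 176

1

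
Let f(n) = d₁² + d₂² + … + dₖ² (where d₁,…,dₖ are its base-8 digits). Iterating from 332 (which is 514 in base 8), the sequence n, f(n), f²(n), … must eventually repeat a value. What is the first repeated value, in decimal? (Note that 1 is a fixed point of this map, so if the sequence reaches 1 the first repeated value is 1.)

20

332 = (5,1,4)_8 → 5² + 1² + 4² = 42
42 = (5,2)_8 → 5² + 2² = 29
29 = (3,5)_8 → 3² + 5² = 34
34 = (4,2)_8 → 4² + 2² = 20
20 = (2,4)_8 → 2² + 4² = 20  — 20 already appeared earlier.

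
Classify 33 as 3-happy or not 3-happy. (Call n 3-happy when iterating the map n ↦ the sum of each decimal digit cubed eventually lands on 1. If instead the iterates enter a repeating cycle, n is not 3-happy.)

not 3-happy

33 → 3³ + 3³ = 54
54 → 5³ + 4³ = 189
189 → 1³ + 8³ + 9³ = 1242
1242 → 1³ + 2³ + 4³ + 2³ = 81
81 → 8³ + 1³ = 513
513 → 5³ + 1³ + 3³ = 153
153 → 1³ + 5³ + 3³ = 153  — 153 already seen; the sequence cycles without reaching 1.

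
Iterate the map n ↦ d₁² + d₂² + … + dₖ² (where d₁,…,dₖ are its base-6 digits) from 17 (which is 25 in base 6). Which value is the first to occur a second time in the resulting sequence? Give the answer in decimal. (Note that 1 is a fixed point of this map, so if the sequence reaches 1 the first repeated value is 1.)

17

17 = (2,5)_6 → 2² + 5² = 4 + 25 = 29
29 = (4,5)_6 → 4² + 5² = 16 + 25 = 41
41 = (1,0,5)_6 → 1² + 0² + 5² = 1 + 0 + 25 = 26
26 = (4,2)_6 → 4² + 2² = 16 + 4 = 20
20 = (3,2)_6 → 3² + 2² = 9 + 4 = 13
13 = (2,1)_6 → 2² + 1² = 4 + 1 = 5
5 = (5)_6 → 5² = 25
25 = (4,1)_6 → 4² + 1² = 16 + 1 = 17  — 17 already appeared earlier.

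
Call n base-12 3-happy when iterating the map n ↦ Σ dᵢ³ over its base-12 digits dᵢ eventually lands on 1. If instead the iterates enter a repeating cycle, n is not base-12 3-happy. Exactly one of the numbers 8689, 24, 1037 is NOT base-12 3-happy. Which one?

8689: 8689 → 190 → 1028 → 856 → 1520 → 1728 → 1  — reaches 1 (base-12 3-happy)
24: 24 → 8 → 512 → 755 → 1464 → 1008 → 343 → 415 → 1351 → 1136 → 1855 → 1344 → 793 → 342 → 288 → 8  — repeats 8 (not base-12 3-happy)
1037: 1037 → 476 → 566 → 1366 → 1854 → 1217 → 762 → 368 → 736 → 190 → 1028 → 856 → 1520 → 1728 → 1  — reaches 1 (base-12 3-happy)

24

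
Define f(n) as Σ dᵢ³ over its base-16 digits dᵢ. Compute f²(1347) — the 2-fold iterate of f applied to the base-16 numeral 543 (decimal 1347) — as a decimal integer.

2709

1347 = (5,4,3)_16 → 5³ + 4³ + 3³ = 125 + 64 + 27 = 216
216 = (13,8)_16 → 13³ + 8³ = 2197 + 512 = 2709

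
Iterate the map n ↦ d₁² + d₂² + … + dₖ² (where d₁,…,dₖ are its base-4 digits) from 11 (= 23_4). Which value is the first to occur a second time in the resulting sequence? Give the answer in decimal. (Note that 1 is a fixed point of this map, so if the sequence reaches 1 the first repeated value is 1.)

1

11 = (2,3)_4 → 2² + 3² = 4 + 9 = 13
13 = (3,1)_4 → 3² + 1² = 9 + 1 = 10
10 = (2,2)_4 → 2² + 2² = 4 + 4 = 8
8 = (2,0)_4 → 2² + 0² = 4 + 0 = 4
4 = (1,0)_4 → 1² + 0² = 1 + 0 = 1  — reached the fixed point 1.
1 → 1, so 1 is the first repeated value.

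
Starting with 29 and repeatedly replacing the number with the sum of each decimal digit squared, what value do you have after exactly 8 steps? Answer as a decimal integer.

37

29 → 2² + 9² = 4 + 81 = 85
85 → 8² + 5² = 64 + 25 = 89
89 → 8² + 9² = 64 + 81 = 145
145 → 1² + 4² + 5² = 1 + 16 + 25 = 42
42 → 4² + 2² = 16 + 4 = 20
20 → 2² + 0² = 4 + 0 = 4
4 → 4² = 16
16 → 1² + 6² = 1 + 36 = 37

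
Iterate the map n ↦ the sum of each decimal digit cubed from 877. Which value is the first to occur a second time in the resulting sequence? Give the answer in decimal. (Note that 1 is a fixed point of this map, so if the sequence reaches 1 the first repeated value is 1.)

877 → 8³ + 7³ + 7³ = 1198
1198 → 1³ + 1³ + 9³ + 8³ = 1243
1243 → 1³ + 2³ + 4³ + 3³ = 100
100 → 1³ + 0³ + 0³ = 1  — reached the fixed point 1.
1 → 1, so 1 is the first repeated value.

1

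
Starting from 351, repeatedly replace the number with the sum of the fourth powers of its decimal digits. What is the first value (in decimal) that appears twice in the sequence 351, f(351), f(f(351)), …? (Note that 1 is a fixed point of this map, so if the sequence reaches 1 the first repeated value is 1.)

351 → 3⁴ + 5⁴ + 1⁴ = 707
707 → 7⁴ + 0⁴ + 7⁴ = 4802
4802 → 4⁴ + 8⁴ + 0⁴ + 2⁴ = 4368
4368 → 4⁴ + 3⁴ + 6⁴ + 8⁴ = 5729
5729 → 5⁴ + 7⁴ + 2⁴ + 9⁴ = 9603
9603 → 9⁴ + 6⁴ + 0⁴ + 3⁴ = 7938
7938 → 7⁴ + 9⁴ + 3⁴ + 8⁴ = 13139
13139 → 1⁴ + 3⁴ + 1⁴ + 3⁴ + 9⁴ = 6725
6725 → 6⁴ + 7⁴ + 2⁴ + 5⁴ = 4338
4338 → 4⁴ + 3⁴ + 3⁴ + 8⁴ = 4514
4514 → 4⁴ + 5⁴ + 1⁴ + 4⁴ = 1138
1138 → 1⁴ + 1⁴ + 3⁴ + 8⁴ = 4179
4179 → 4⁴ + 1⁴ + 7⁴ + 9⁴ = 9219
9219 → 9⁴ + 2⁴ + 1⁴ + 9⁴ = 13139  — 13139 already appeared earlier.

13139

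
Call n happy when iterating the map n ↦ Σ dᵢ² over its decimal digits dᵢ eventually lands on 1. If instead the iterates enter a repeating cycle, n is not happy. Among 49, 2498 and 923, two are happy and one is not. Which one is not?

49: 49 → 97 → 130 → 10 → 1  — reaches 1 (happy)
2498: 2498 → 165 → 62 → 40 → 16 → 37 → 58 → 89 → 145 → 42 → 20 → 4 → 16  — repeats 16 (not happy)
923: 923 → 94 → 97 → 130 → 10 → 1  — reaches 1 (happy)

2498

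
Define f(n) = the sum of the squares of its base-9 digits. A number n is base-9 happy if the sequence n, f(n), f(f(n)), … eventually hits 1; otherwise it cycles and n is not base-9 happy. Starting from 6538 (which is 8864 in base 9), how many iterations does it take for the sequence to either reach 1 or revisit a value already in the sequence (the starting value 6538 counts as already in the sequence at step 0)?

6538 = (8,8,6,4)_9 → 8² + 8² + 6² + 4² = 64 + 64 + 36 + 16 = 180
180 = (2,2,0)_9 → 2² + 2² + 0² = 4 + 4 + 0 = 8
8 = (8)_9 → 8² = 64
64 = (7,1)_9 → 7² + 1² = 49 + 1 = 50
50 = (5,5)_9 → 5² + 5² = 25 + 25 = 50  — 50 repeats.
That took 5 steps.

5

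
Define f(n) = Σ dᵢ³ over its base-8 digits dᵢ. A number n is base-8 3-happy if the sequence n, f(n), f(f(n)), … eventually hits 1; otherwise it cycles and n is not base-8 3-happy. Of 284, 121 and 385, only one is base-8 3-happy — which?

121

284: 284 → 155 → 62 → 559 → 469 → 476 → 434 → 440 → 559  — repeats 559 (not base-8 3-happy)
121: 121 → 345 → 153 → 36 → 128 → 8 → 1  — reaches 1 (base-8 3-happy)
385: 385 → 217 → 55 → 559 → 469 → 476 → 434 → 440 → 559  — repeats 559 (not base-8 3-happy)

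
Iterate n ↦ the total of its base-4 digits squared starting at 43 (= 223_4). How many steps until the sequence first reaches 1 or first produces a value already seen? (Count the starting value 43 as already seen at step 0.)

43 = (2,2,3)_4 → 2² + 2² + 3² = 4 + 4 + 9 = 17
17 = (1,0,1)_4 → 1² + 0² + 1² = 1 + 0 + 1 = 2
2 = (2)_4 → 2² = 4
4 = (1,0)_4 → 1² + 0² = 1 + 0 = 1  — reached 1.
That took 4 steps.

4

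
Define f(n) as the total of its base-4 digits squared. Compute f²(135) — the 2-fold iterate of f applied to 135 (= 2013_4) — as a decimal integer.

13

135 = (2,0,1,3)_4 → 2² + 0² + 1² + 3² = 4 + 0 + 1 + 9 = 14
14 = (3,2)_4 → 3² + 2² = 9 + 4 = 13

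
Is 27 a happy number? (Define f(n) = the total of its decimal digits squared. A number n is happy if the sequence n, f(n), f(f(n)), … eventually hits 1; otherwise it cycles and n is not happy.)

27 → 2² + 7² = 53
53 → 5² + 3² = 34
34 → 3² + 4² = 25
25 → 2² + 5² = 29
29 → 2² + 9² = 85
85 → 8² + 5² = 89
89 → 8² + 9² = 145
145 → 1² + 4² + 5² = 42
42 → 4² + 2² = 20
20 → 2² + 0² = 4
4 → 4² = 16
16 → 1² + 6² = 37
37 → 3² + 7² = 58
58 → 5² + 8² = 89  — 89 already seen; the sequence cycles without reaching 1.

not happy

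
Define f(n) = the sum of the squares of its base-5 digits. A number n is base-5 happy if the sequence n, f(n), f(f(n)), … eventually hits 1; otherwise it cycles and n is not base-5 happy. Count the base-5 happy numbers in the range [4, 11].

3

4: 4 → 16 → 10 → 4  (repeats 4)
5: 5 → 1  (reaches 1)
6: 6 → 2 → 4 → 16 → 10 → 4  (repeats 4)
7: 7 → 5 → 1  (reaches 1)
8: 8 → 10 → 4 → 16 → 10  (repeats 10)
9: 9 → 17 → 13 → 13  (repeats 13)
10: 10 → 4 → 16 → 10  (repeats 10)
11: 11 → 5 → 1  (reaches 1)
base-5 happy: 5, 7, 11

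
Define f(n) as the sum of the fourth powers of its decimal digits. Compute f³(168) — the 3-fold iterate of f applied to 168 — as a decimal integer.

168 → 1⁴ + 6⁴ + 8⁴ = 5393
5393 → 5⁴ + 3⁴ + 9⁴ + 3⁴ = 7348
7348 → 7⁴ + 3⁴ + 4⁴ + 8⁴ = 6834

6834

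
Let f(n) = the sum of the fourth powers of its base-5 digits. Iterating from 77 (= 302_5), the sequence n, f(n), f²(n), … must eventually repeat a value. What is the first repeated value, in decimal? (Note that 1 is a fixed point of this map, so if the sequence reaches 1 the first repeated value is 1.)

353

77 = (3,0,2)_5 → 3⁴ + 0⁴ + 2⁴ = 81 + 0 + 16 = 97
97 = (3,4,2)_5 → 3⁴ + 4⁴ + 2⁴ = 81 + 256 + 16 = 353
353 = (2,4,0,3)_5 → 2⁴ + 4⁴ + 0⁴ + 3⁴ = 16 + 256 + 0 + 81 = 353  — 353 already appeared earlier.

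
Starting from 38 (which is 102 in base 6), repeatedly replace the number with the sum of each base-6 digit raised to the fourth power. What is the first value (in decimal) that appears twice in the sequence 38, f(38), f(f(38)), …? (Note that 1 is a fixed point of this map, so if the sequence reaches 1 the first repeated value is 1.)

38 = (1,0,2)_6 → 1⁴ + 0⁴ + 2⁴ = 1 + 0 + 16 = 17
17 = (2,5)_6 → 2⁴ + 5⁴ = 16 + 625 = 641
641 = (2,5,4,5)_6 → 2⁴ + 5⁴ + 4⁴ + 5⁴ = 16 + 625 + 256 + 625 = 1522
1522 = (1,1,0,1,4)_6 → 1⁴ + 1⁴ + 0⁴ + 1⁴ + 4⁴ = 1 + 1 + 0 + 1 + 256 = 259
259 = (1,1,1,1)_6 → 1⁴ + 1⁴ + 1⁴ + 1⁴ = 1 + 1 + 1 + 1 = 4
4 = (4)_6 → 4⁴ = 256
256 = (1,1,0,4)_6 → 1⁴ + 1⁴ + 0⁴ + 4⁴ = 1 + 1 + 0 + 256 = 258
258 = (1,1,1,0)_6 → 1⁴ + 1⁴ + 1⁴ + 0⁴ = 1 + 1 + 1 + 0 = 3
3 = (3)_6 → 3⁴ = 81
81 = (2,1,3)_6 → 2⁴ + 1⁴ + 3⁴ = 16 + 1 + 81 = 98
98 = (2,4,2)_6 → 2⁴ + 4⁴ + 2⁴ = 16 + 256 + 16 = 288
288 = (1,2,0,0)_6 → 1⁴ + 2⁴ + 0⁴ + 0⁴ = 1 + 16 + 0 + 0 = 17  — 17 already appeared earlier.

17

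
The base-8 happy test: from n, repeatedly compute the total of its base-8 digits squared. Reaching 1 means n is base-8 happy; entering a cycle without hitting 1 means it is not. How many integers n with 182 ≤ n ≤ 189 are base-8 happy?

182: 182 → 76 → 18 → 8 → 1  — base-8 happy
183: 183 → 89 → 11 → 10 → 5 → 25 → 10  — not base-8 happy
184: 184 → 53 → 61 → 74 → 6 → 36 → 32 → 16 → 4 → 16  — not base-8 happy
185: 185 → 54 → 72 → 2 → 4 → 16 → 4  — not base-8 happy
186: 186 → 57 → 50 → 40 → 25 → 10 → 5 → 25  — not base-8 happy
187: 187 → 62 → 85 → 30 → 45 → 50 → 40 → 25 → 10 → 5 → 25  — not base-8 happy
188: 188 → 69 → 26 → 13 → 26  — not base-8 happy
189: 189 → 78 → 38 → 52 → 52  — not base-8 happy
base-8 happy: 182

1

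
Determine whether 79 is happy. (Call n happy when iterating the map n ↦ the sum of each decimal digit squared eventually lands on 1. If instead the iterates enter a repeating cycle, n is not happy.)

79 → 7² + 9² = 49 + 81 = 130
130 → 1² + 3² + 0² = 1 + 9 + 0 = 10
10 → 1² + 0² = 1 + 0 = 1  — reached 1.

happy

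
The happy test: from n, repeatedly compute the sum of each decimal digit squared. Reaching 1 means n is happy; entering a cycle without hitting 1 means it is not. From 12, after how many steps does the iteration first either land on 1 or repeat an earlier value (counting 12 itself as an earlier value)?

12 → 1² + 2² = 1 + 4 = 5
5 → 5² = 25
25 → 2² + 5² = 4 + 25 = 29
29 → 2² + 9² = 4 + 81 = 85
85 → 8² + 5² = 64 + 25 = 89
89 → 8² + 9² = 64 + 81 = 145
145 → 1² + 4² + 5² = 1 + 16 + 25 = 42
42 → 4² + 2² = 16 + 4 = 20
20 → 2² + 0² = 4 + 0 = 4
4 → 4² = 16
16 → 1² + 6² = 1 + 36 = 37
37 → 3² + 7² = 9 + 49 = 58
58 → 5² + 8² = 25 + 64 = 89  — 89 repeats.
That took 13 steps.

13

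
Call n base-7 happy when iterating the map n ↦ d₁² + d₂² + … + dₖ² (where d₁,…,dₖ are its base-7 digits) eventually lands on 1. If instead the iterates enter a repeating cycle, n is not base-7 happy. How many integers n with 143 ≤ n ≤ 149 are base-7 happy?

143: 143 → 49 → 1  (reaches 1)
144: 144 → 56 → 2 → 4 → 16 → 8 → 2  (repeats 2)
145: 145 → 65 → 9 → 5 → 25 → 25  (repeats 25)
146: 146 → 76 → 46 → 52 → 10 → 10  (repeats 10)
147: 147 → 9 → 5 → 25 → 25  (repeats 25)
148: 148 → 10 → 10  (repeats 10)
149: 149 → 13 → 37 → 29 → 17 → 13  (repeats 13)
base-7 happy: 143

1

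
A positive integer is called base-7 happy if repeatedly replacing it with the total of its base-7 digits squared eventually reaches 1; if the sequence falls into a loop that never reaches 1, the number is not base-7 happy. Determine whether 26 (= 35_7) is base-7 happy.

not base-7 happy

26 = (3,5)_7 → 3² + 5² = 34
34 = (4,6)_7 → 4² + 6² = 52
52 = (1,0,3)_7 → 1² + 0² + 3² = 10
10 = (1,3)_7 → 1² + 3² = 10  — 10 already seen; the sequence cycles without reaching 1.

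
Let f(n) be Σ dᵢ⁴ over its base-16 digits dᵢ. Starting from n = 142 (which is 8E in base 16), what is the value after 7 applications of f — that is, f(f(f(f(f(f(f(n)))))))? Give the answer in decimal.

642

142 = (8,14)_16 → 42512
42512 = (10,6,1,0)_16 → 11297
11297 = (2,12,2,1)_16 → 20769
20769 = (5,1,2,1)_16 → 643
643 = (2,8,3)_16 → 4193
4193 = (1,0,6,1)_16 → 1298
1298 = (5,1,2)_16 → 642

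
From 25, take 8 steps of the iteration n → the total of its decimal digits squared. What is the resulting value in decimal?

25 → 2² + 5² = 29
29 → 2² + 9² = 85
85 → 8² + 5² = 89
89 → 8² + 9² = 145
145 → 1² + 4² + 5² = 42
42 → 4² + 2² = 20
20 → 2² + 0² = 4
4 → 4² = 16

16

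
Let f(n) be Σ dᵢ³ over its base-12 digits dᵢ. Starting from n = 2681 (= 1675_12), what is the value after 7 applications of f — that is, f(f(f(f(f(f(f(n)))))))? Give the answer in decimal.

2681 = (1,6,7,5)_12 → 1³ + 6³ + 7³ + 5³ = 685
685 = (4,9,1)_12 → 4³ + 9³ + 1³ = 794
794 = (5,6,2)_12 → 5³ + 6³ + 2³ = 349
349 = (2,5,1)_12 → 2³ + 5³ + 1³ = 134
134 = (11,2)_12 → 11³ + 2³ = 1339
1339 = (9,3,7)_12 → 9³ + 3³ + 7³ = 1099
1099 = (7,7,7)_12 → 7³ + 7³ + 7³ = 1029

1029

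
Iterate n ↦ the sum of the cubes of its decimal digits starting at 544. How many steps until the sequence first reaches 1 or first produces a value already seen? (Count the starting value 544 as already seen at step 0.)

5

544 → 5³ + 4³ + 4³ = 125 + 64 + 64 = 253
253 → 2³ + 5³ + 3³ = 8 + 125 + 27 = 160
160 → 1³ + 6³ + 0³ = 1 + 216 + 0 = 217
217 → 2³ + 1³ + 7³ = 8 + 1 + 343 = 352
352 → 3³ + 5³ + 2³ = 27 + 125 + 8 = 160  — 160 repeats.
That took 5 steps.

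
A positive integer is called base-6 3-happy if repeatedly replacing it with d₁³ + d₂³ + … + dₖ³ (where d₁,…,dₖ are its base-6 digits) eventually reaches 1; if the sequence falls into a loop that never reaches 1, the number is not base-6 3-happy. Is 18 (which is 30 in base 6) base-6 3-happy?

18 = (3,0)_6 → 3³ + 0³ = 27
27 = (4,3)_6 → 4³ + 3³ = 91
91 = (2,3,1)_6 → 2³ + 3³ + 1³ = 36
36 = (1,0,0)_6 → 1³ + 0³ + 0³ = 1  — reached 1.

base-6 3-happy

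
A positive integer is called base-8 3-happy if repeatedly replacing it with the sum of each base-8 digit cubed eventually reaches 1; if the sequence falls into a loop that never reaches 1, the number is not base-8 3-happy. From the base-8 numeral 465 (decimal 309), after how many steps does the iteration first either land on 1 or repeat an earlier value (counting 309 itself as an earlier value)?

309 = (4,6,5)_8 → 4³ + 6³ + 5³ = 64 + 216 + 125 = 405
405 = (6,2,5)_8 → 6³ + 2³ + 5³ = 216 + 8 + 125 = 349
349 = (5,3,5)_8 → 5³ + 3³ + 5³ = 125 + 27 + 125 = 277
277 = (4,2,5)_8 → 4³ + 2³ + 5³ = 64 + 8 + 125 = 197
197 = (3,0,5)_8 → 3³ + 0³ + 5³ = 27 + 0 + 125 = 152
152 = (2,3,0)_8 → 2³ + 3³ + 0³ = 8 + 27 + 0 = 35
35 = (4,3)_8 → 4³ + 3³ = 64 + 27 = 91
91 = (1,3,3)_8 → 1³ + 3³ + 3³ = 1 + 27 + 27 = 55
55 = (6,7)_8 → 6³ + 7³ = 216 + 343 = 559
559 = (1,0,5,7)_8 → 1³ + 0³ + 5³ + 7³ = 1 + 0 + 125 + 343 = 469
469 = (7,2,5)_8 → 7³ + 2³ + 5³ = 343 + 8 + 125 = 476
476 = (7,3,4)_8 → 7³ + 3³ + 4³ = 343 + 27 + 64 = 434
434 = (6,6,2)_8 → 6³ + 6³ + 2³ = 216 + 216 + 8 = 440
440 = (6,7,0)_8 → 6³ + 7³ + 0³ = 216 + 343 + 0 = 559  — 559 repeats.
That took 14 steps.

14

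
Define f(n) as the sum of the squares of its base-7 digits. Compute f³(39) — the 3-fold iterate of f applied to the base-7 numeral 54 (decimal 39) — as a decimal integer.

27

39 = (5,4)_7 → 5² + 4² = 25 + 16 = 41
41 = (5,6)_7 → 5² + 6² = 25 + 36 = 61
61 = (1,1,5)_7 → 1² + 1² + 5² = 1 + 1 + 25 = 27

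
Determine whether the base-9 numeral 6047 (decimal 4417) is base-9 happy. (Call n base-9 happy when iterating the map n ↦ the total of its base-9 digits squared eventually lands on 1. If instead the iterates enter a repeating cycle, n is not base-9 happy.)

4417 = (6,0,4,7)_9 → 6² + 0² + 4² + 7² = 36 + 0 + 16 + 49 = 101
101 = (1,2,2)_9 → 1² + 2² + 2² = 1 + 4 + 4 = 9
9 = (1,0)_9 → 1² + 0² = 1 + 0 = 1  — reached 1.

base-9 happy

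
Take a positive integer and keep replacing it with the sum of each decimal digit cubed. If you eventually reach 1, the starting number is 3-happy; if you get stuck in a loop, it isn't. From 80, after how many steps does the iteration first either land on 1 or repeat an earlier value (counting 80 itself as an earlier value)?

80 → 8³ + 0³ = 512
512 → 5³ + 1³ + 2³ = 134
134 → 1³ + 3³ + 4³ = 92
92 → 9³ + 2³ = 737
737 → 7³ + 3³ + 7³ = 713
713 → 7³ + 1³ + 3³ = 371
371 → 3³ + 7³ + 1³ = 371  — 371 repeats.
That took 7 steps.

7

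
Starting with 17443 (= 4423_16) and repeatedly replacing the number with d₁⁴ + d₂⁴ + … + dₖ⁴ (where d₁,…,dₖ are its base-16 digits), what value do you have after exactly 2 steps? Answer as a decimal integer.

17443 = (4,4,2,3)_16 → 4⁴ + 4⁴ + 2⁴ + 3⁴ = 256 + 256 + 16 + 81 = 609
609 = (2,6,1)_16 → 2⁴ + 6⁴ + 1⁴ = 16 + 1296 + 1 = 1313

1313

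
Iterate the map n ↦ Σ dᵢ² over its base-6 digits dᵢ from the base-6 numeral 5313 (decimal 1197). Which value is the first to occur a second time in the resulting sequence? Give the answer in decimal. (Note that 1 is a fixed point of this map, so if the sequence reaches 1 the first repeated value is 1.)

1

1197 = (5,3,1,3)_6 → 5² + 3² + 1² + 3² = 44
44 = (1,1,2)_6 → 1² + 1² + 2² = 6
6 = (1,0)_6 → 1² + 0² = 1  — reached the fixed point 1.
1 → 1, so 1 is the first repeated value.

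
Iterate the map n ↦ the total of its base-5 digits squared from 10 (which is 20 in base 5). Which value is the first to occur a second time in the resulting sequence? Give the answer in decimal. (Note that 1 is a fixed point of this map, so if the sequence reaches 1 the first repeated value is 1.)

10

10 = (2,0)_5 → 2² + 0² = 4 + 0 = 4
4 = (4)_5 → 4² = 16
16 = (3,1)_5 → 3² + 1² = 9 + 1 = 10  — 10 already appeared earlier.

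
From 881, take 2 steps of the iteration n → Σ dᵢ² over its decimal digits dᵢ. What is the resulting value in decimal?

881 → 8² + 8² + 1² = 64 + 64 + 1 = 129
129 → 1² + 2² + 9² = 1 + 4 + 81 = 86

86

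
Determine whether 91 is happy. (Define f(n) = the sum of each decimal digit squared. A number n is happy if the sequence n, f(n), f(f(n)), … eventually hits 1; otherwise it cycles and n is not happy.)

happy

91 → 9² + 1² = 82
82 → 8² + 2² = 68
68 → 6² + 8² = 100
100 → 1² + 0² + 0² = 1  — reached 1.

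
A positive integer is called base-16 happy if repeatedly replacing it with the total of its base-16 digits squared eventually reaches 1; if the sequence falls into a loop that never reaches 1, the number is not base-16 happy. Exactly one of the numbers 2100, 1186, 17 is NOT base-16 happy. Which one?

1186

2100: 2100 → 89 → 106 → 136 → 128 → 64 → 16 → 1  — reaches 1 (base-16 happy)
1186: 1186 → 120 → 113 → 50 → 13 → 169 → 181 → 146 → 85 → 50  — repeats 50 (not base-16 happy)
17: 17 → 2 → 4 → 16 → 1  — reaches 1 (base-16 happy)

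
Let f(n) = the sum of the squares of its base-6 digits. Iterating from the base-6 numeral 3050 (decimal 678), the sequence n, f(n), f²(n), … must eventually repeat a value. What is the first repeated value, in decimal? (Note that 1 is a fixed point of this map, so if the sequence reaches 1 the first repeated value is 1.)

678 = (3,0,5,0)_6 → 34
34 = (5,4)_6 → 41
41 = (1,0,5)_6 → 26
26 = (4,2)_6 → 20
20 = (3,2)_6 → 13
13 = (2,1)_6 → 5
5 = (5)_6 → 25
25 = (4,1)_6 → 17
17 = (2,5)_6 → 29
29 = (4,5)_6 → 41  — 41 already appeared earlier.

41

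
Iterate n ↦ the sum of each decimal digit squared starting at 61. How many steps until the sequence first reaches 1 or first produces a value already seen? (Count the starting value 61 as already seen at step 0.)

61 → 37
37 → 58
58 → 89
89 → 145
145 → 42
42 → 20
20 → 4
4 → 16
16 → 37  — 37 repeats.
That took 9 steps.

9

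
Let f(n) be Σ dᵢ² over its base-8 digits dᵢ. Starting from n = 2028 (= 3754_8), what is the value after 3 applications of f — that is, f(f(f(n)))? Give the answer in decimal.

2028 = (3,7,5,4)_8 → 3² + 7² + 5² + 4² = 99
99 = (1,4,3)_8 → 1² + 4² + 3² = 26
26 = (3,2)_8 → 3² + 2² = 13

13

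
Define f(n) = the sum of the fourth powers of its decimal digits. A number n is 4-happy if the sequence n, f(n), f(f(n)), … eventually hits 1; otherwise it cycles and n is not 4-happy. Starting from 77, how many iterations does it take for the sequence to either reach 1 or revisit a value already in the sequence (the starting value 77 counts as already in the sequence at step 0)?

13

77 → 7⁴ + 7⁴ = 2401 + 2401 = 4802
4802 → 4⁴ + 8⁴ + 0⁴ + 2⁴ = 256 + 4096 + 0 + 16 = 4368
4368 → 4⁴ + 3⁴ + 6⁴ + 8⁴ = 256 + 81 + 1296 + 4096 = 5729
5729 → 5⁴ + 7⁴ + 2⁴ + 9⁴ = 625 + 2401 + 16 + 6561 = 9603
9603 → 9⁴ + 6⁴ + 0⁴ + 3⁴ = 6561 + 1296 + 0 + 81 = 7938
7938 → 7⁴ + 9⁴ + 3⁴ + 8⁴ = 2401 + 6561 + 81 + 4096 = 13139
13139 → 1⁴ + 3⁴ + 1⁴ + 3⁴ + 9⁴ = 1 + 81 + 1 + 81 + 6561 = 6725
6725 → 6⁴ + 7⁴ + 2⁴ + 5⁴ = 1296 + 2401 + 16 + 625 = 4338
4338 → 4⁴ + 3⁴ + 3⁴ + 8⁴ = 256 + 81 + 81 + 4096 = 4514
4514 → 4⁴ + 5⁴ + 1⁴ + 4⁴ = 256 + 625 + 1 + 256 = 1138
1138 → 1⁴ + 1⁴ + 3⁴ + 8⁴ = 1 + 1 + 81 + 4096 = 4179
4179 → 4⁴ + 1⁴ + 7⁴ + 9⁴ = 256 + 1 + 2401 + 6561 = 9219
9219 → 9⁴ + 2⁴ + 1⁴ + 9⁴ = 6561 + 16 + 1 + 6561 = 13139  — 13139 repeats.
That took 13 steps.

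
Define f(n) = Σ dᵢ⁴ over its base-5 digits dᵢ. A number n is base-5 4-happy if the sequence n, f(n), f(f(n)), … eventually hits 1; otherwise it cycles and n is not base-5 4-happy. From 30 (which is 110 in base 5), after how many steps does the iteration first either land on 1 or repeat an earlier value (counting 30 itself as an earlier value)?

30 = (1,1,0)_5 → 2
2 = (2)_5 → 16
16 = (3,1)_5 → 82
82 = (3,1,2)_5 → 98
98 = (3,4,3)_5 → 418
418 = (3,1,3,3)_5 → 244
244 = (1,4,3,4)_5 → 594
594 = (4,3,3,4)_5 → 674
674 = (1,0,1,4,4)_5 → 514
514 = (4,0,2,4)_5 → 528
528 = (4,1,0,3)_5 → 338
338 = (2,3,2,3)_5 → 194
194 = (1,2,3,4)_5 → 354
354 = (2,4,0,4)_5 → 528  — 528 repeats.
That took 14 steps.

14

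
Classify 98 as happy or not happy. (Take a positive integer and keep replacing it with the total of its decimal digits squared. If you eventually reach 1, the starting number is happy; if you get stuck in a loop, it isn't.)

not happy

98 → 9² + 8² = 145
145 → 1² + 4² + 5² = 42
42 → 4² + 2² = 20
20 → 2² + 0² = 4
4 → 4² = 16
16 → 1² + 6² = 37
37 → 3² + 7² = 58
58 → 5² + 8² = 89
89 → 8² + 9² = 145  — 145 already seen; the sequence cycles without reaching 1.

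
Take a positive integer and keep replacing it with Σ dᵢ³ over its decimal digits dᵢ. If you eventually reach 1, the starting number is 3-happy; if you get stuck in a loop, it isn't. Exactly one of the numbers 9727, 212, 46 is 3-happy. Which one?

9727

9727: 9727 → 1423 → 100 → 1  — reaches 1 (3-happy)
212: 212 → 17 → 344 → 155 → 251 → 134 → 92 → 737 → 713 → 371 → 371  — repeats 371 (not 3-happy)
46: 46 → 280 → 520 → 133 → 55 → 250 → 133  — repeats 133 (not 3-happy)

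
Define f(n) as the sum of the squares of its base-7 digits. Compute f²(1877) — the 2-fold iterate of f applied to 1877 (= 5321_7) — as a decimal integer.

1877 = (5,3,2,1)_7 → 5² + 3² + 2² + 1² = 25 + 9 + 4 + 1 = 39
39 = (5,4)_7 → 5² + 4² = 25 + 16 = 41

41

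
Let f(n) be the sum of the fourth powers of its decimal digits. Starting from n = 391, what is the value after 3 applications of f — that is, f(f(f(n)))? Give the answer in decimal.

13154

391 → 3⁴ + 9⁴ + 1⁴ = 81 + 6561 + 1 = 6643
6643 → 6⁴ + 6⁴ + 4⁴ + 3⁴ = 1296 + 1296 + 256 + 81 = 2929
2929 → 2⁴ + 9⁴ + 2⁴ + 9⁴ = 16 + 6561 + 16 + 6561 = 13154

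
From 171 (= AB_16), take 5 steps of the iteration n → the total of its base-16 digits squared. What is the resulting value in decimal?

171 = (10,11)_16 → 10² + 11² = 221
221 = (13,13)_16 → 13² + 13² = 338
338 = (1,5,2)_16 → 1² + 5² + 2² = 30
30 = (1,14)_16 → 1² + 14² = 197
197 = (12,5)_16 → 12² + 5² = 169

169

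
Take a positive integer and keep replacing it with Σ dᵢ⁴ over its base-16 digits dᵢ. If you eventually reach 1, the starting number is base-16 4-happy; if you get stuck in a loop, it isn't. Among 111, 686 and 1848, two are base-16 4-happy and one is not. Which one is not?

111: 111 → 51921 → 59298 → 50833 → 28594 → 66578 → 274 → 18 → 17 → 2 → 16 → 1  — reaches 1 (base-16 4-happy)
686: 686 → 48432 → 43283 → 16643 → 338 → 642 → 4128 → 17 → 2 → 16 → 1  — reaches 1 (base-16 4-happy)
1848: 1848 → 6578 → 21219 → 39138 → 49089 → 86003 → 101588 → 53650 → 35139 → 10994 → 60657 → 109778 → 59314 → 55474 → 47314 → 47314  — repeats 47314 (not base-16 4-happy)

1848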